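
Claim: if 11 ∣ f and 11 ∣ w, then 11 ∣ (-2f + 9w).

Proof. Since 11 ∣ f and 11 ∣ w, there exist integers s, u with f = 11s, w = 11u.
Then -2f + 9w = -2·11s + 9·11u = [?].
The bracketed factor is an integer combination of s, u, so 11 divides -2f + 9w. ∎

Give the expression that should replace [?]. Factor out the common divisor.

11(-2s + 9u)

Pull the common 11 out of every term: -2·11s + 9·11u = 11(-2s + 9u).
-2s + 9u is an integer, which exhibits the divisibility.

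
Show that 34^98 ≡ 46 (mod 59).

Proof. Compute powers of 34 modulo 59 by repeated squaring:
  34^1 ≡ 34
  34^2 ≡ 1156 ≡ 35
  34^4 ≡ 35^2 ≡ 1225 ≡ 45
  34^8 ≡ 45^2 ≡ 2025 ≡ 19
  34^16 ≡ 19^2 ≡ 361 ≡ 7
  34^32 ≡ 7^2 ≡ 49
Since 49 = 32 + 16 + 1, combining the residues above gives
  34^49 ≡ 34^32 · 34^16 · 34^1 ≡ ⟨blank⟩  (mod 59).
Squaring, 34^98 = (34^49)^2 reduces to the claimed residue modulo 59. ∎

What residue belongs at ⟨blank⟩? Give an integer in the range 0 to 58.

34^32 · 34^16 · 34^1 ≡ 49 · 7 · 34 = 11662.
11662 mod 59 = 39, so 34^49 ≡ 39 (mod 59).

39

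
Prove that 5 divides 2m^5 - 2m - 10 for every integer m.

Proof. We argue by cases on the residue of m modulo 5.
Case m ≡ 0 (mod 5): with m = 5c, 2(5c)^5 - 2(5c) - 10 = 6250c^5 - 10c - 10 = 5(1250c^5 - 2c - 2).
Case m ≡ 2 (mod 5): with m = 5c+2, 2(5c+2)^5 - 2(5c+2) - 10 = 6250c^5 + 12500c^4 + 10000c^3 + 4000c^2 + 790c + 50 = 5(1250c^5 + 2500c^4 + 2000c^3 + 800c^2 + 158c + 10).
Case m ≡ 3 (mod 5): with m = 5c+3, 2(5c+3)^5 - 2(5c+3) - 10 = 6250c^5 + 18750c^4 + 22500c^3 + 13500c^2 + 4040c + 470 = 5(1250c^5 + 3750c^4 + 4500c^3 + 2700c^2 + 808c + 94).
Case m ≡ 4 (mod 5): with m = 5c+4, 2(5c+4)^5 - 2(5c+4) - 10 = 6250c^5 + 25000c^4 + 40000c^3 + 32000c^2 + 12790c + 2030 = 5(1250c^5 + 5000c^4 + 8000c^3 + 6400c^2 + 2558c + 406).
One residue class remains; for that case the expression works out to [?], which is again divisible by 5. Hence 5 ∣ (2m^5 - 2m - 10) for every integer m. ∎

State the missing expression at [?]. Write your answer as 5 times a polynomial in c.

5(1250c^5 + 1250c^4 + 500c^3 + 100c^2 + 8c - 2)

Only m ≡ 1 (mod 5) is unaccounted for. Put m = 5c+1:
2(5c+1)^5 - 2(5c+1) - 10 expands to 6250c^5 + 6250c^4 + 2500c^3 + 500c^2 + 40c - 10,
and factoring out 5 leaves 5(1250c^5 + 1250c^4 + 500c^3 + 100c^2 + 8c - 2).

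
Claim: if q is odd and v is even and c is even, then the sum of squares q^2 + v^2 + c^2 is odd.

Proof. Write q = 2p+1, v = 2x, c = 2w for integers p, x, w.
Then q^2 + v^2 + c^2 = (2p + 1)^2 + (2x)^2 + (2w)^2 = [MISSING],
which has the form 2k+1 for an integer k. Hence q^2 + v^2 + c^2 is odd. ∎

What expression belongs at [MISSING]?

Expanding: (2p + 1)^2 + (2x)^2 + (2w)^2 = 4p^2 + 4p + 4w^2 + 4x^2 + 1.
Every term except the constant is even, so this is 2(2p^2 + 2p + 2w^2 + 2x^2) + 1,
and 2p^2 + 2p + 2w^2 + 2x^2 ∈ ℤ gives the required form.

2(2p^2 + 2p + 2w^2 + 2x^2) + 1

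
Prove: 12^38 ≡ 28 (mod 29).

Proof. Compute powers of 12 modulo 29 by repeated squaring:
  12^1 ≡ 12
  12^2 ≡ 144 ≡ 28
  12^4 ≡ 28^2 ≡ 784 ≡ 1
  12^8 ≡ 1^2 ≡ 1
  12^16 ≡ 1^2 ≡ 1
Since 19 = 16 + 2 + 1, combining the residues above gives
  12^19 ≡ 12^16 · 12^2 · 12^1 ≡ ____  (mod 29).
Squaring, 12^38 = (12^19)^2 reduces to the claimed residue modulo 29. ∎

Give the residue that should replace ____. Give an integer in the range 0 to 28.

Multiply the listed residues: 1 · 28 · 12 = 28 → 336.
Reducing modulo 29: 336 = 11·29 + 17, so 12^19 ≡ 17.

17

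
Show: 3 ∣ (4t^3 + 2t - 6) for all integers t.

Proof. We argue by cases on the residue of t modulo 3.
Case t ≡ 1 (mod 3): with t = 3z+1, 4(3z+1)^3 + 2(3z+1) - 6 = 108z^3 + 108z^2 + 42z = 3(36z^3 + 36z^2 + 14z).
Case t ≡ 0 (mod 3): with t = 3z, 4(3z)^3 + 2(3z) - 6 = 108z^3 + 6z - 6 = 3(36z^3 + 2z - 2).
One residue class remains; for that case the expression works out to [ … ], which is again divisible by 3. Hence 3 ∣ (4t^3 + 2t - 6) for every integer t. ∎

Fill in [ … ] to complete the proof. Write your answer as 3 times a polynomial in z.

The residues treated are {1, 0}, so the missing case is t ≡ 2 (mod 3); write t = 3z+2.
Then 4(3z+2)^3 + 2(3z+2) - 6 = 108z^3 + 216z^2 + 150z + 30 = 3(36z^3 + 72z^2 + 50z + 10).

3(36z^3 + 72z^2 + 50z + 10)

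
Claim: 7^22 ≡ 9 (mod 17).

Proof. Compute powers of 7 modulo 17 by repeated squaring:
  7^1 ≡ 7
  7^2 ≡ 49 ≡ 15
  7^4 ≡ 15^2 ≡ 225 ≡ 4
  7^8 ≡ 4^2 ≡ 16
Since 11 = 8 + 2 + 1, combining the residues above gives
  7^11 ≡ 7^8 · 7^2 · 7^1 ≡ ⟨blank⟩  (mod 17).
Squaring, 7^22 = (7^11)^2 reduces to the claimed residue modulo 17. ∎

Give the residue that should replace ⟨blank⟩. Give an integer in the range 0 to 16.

14

Multiply the listed residues: 16 · 15 · 7 = 240 → 1680.
Reducing modulo 17: 1680 = 98·17 + 14, so 7^11 ≡ 14.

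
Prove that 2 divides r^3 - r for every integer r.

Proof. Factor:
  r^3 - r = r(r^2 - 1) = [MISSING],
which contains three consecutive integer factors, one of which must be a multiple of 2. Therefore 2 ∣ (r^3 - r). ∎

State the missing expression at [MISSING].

(r - 1)r(r + 1)

r(r^2 - 1) = r(r - 1)(r + 1) = (r - 1)r(r + 1).
These three factors are consecutive integers, so their product is divisible by 2.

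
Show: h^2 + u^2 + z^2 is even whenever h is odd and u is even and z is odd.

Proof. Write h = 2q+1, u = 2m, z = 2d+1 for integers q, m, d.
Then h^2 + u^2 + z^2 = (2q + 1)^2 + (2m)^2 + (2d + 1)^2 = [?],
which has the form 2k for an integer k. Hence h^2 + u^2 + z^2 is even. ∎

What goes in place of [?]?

Expanding: (2q + 1)^2 + (2m)^2 + (2d + 1)^2 = 4d^2 + 4d + 4m^2 + 4q^2 + 4q + 2.
Every term is even; pulling out the factor of 2 gives 2(2d^2 + 2d + 2m^2 + 2q^2 + 2q + 1).

2(2d^2 + 2d + 2m^2 + 2q^2 + 2q + 1)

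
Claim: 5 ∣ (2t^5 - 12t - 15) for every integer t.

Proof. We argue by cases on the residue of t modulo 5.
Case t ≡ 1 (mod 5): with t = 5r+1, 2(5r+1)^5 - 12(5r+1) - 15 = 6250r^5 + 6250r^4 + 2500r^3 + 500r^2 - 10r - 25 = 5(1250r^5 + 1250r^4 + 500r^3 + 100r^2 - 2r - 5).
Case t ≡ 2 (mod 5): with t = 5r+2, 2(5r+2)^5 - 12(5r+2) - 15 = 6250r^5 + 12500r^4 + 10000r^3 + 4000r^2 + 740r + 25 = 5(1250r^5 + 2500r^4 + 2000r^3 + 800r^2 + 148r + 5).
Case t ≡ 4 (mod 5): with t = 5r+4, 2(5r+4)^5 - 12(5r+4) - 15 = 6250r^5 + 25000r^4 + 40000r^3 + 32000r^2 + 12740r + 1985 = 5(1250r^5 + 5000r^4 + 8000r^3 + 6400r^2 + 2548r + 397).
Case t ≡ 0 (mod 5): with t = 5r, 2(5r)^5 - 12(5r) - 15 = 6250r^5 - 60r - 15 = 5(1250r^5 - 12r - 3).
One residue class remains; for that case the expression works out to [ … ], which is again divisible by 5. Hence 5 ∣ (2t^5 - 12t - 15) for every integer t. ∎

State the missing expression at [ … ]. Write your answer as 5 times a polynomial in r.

5(1250r^5 + 3750r^4 + 4500r^3 + 2700r^2 + 798r + 87)

Only t ≡ 3 (mod 5) is unaccounted for. Put t = 5r+3:
2(5r+3)^5 - 12(5r+3) - 15 expands to 6250r^5 + 18750r^4 + 22500r^3 + 13500r^2 + 3990r + 435,
and factoring out 5 leaves 5(1250r^5 + 3750r^4 + 4500r^3 + 2700r^2 + 798r + 87).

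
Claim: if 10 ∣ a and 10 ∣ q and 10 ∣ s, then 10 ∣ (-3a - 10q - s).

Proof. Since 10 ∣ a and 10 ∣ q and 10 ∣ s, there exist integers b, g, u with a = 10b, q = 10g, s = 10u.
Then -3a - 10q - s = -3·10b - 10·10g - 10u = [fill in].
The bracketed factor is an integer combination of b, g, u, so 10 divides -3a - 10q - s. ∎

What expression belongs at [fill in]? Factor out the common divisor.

Pull the common 10 out of every term: -3·10b - 10·10g - 10u = 10(-3b - 10g - u).
-3b - 10g - u is an integer, which exhibits the divisibility.

10(-3b - 10g - u)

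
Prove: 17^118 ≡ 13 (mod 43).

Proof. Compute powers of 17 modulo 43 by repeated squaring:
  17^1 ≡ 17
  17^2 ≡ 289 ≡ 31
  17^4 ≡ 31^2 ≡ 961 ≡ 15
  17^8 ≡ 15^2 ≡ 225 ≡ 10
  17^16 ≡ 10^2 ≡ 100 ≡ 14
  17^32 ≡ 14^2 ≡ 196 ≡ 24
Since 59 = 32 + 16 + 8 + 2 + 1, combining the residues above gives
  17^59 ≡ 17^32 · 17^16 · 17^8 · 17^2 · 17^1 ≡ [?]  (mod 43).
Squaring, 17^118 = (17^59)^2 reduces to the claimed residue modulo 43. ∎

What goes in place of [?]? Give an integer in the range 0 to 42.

23

17^32 · 17^16 · 17^8 · 17^2 · 17^1 ≡ 24 · 14 · 10 · 31 · 17 = 1770720.
1770720 mod 43 = 23, so 17^59 ≡ 23 (mod 43).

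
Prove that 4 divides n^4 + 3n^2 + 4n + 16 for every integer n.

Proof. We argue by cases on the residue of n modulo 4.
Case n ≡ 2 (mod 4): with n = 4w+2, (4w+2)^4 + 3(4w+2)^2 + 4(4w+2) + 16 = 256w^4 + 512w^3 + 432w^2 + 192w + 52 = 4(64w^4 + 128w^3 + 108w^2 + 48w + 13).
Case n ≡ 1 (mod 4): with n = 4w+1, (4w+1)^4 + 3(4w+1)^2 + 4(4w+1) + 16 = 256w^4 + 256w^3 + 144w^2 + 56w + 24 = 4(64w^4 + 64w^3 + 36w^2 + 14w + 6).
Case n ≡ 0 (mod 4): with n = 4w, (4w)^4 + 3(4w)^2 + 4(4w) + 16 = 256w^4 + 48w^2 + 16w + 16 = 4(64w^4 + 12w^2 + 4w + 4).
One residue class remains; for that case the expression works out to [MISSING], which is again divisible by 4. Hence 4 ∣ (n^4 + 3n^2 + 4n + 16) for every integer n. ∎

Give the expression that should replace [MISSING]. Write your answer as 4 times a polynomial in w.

4(64w^4 + 192w^3 + 228w^2 + 130w + 34)

The residues treated are {2, 1, 0}, so the missing case is n ≡ 3 (mod 4); write n = 4w+3.
Then (4w+3)^4 + 3(4w+3)^2 + 4(4w+3) + 16 = 256w^4 + 768w^3 + 912w^2 + 520w + 136 = 4(64w^4 + 192w^3 + 228w^2 + 130w + 34).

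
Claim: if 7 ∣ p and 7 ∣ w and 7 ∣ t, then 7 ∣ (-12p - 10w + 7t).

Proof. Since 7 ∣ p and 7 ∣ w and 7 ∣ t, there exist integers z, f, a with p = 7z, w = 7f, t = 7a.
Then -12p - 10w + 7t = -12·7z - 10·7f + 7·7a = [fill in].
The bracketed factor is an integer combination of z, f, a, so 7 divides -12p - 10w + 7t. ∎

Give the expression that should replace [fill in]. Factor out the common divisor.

7(7a - 10f - 12z)

Pull the common 7 out of every term: -12·7z - 10·7f + 7·7a = 7(7a - 10f - 12z).
7a - 10f - 12z is an integer, which exhibits the divisibility.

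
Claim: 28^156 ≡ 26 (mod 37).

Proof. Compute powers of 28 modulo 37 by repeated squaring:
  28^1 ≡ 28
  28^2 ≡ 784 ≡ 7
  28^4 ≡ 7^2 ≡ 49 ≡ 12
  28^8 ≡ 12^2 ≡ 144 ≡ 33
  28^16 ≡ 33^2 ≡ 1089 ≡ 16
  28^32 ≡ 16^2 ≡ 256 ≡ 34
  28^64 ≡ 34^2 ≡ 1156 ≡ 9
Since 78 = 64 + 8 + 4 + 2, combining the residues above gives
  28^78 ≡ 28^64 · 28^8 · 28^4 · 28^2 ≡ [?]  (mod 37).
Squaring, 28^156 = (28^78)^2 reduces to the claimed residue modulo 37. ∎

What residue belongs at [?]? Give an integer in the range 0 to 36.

10

Multiply the listed residues: 9 · 33 · 12 · 7 = 297 → 3564 → 24948.
Reducing modulo 37: 24948 = 674·37 + 10, so 28^78 ≡ 10.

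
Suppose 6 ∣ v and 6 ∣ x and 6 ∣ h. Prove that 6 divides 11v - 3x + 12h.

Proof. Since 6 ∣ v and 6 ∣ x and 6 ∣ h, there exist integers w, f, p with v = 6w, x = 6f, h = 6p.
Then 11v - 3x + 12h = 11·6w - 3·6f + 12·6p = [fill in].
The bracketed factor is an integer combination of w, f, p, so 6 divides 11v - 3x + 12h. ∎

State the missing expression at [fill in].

Pull the common 6 out of every term: 11·6w - 3·6f + 12·6p = 6(-3f + 12p + 11w).
-3f + 12p + 11w is an integer, which exhibits the divisibility.

6(-3f + 12p + 11w)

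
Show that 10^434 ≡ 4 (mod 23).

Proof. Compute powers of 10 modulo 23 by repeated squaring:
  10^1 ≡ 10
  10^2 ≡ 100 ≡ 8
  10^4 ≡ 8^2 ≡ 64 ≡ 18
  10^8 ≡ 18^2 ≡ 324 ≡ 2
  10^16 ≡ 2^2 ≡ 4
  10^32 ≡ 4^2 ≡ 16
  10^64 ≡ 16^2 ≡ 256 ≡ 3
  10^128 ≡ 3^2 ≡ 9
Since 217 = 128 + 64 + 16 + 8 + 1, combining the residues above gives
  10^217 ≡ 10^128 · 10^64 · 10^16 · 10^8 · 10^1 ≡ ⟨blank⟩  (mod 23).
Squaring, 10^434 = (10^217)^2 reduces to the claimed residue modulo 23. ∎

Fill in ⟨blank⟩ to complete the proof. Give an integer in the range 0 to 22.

21

Multiply the listed residues: 9 · 3 · 4 · 2 · 10 = 27 → 108 → 216 → 2160.
Reducing modulo 23: 2160 = 93·23 + 21, so 10^217 ≡ 21.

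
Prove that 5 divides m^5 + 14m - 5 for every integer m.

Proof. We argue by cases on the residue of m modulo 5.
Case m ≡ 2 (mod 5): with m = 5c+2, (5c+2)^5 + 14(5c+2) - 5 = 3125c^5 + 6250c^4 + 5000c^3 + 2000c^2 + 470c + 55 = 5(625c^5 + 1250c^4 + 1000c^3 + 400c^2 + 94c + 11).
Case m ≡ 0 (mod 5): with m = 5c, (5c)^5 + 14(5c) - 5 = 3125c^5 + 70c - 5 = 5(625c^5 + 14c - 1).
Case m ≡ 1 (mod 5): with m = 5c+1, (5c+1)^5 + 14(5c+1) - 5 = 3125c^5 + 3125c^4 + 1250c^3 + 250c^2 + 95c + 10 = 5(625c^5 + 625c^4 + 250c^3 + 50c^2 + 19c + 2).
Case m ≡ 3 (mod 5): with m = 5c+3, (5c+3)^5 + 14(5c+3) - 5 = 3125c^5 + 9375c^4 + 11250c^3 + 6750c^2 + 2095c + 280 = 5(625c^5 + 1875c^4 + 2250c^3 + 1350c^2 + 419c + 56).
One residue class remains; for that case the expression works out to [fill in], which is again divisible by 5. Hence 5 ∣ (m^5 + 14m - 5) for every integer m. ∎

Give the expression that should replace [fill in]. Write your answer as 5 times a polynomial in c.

5(625c^5 + 2500c^4 + 4000c^3 + 3200c^2 + 1294c + 215)

Only m ≡ 4 (mod 5) is unaccounted for. Put m = 5c+4:
(5c+4)^5 + 14(5c+4) - 5 expands to 3125c^5 + 12500c^4 + 20000c^3 + 16000c^2 + 6470c + 1075,
and factoring out 5 leaves 5(625c^5 + 2500c^4 + 4000c^3 + 3200c^2 + 1294c + 215).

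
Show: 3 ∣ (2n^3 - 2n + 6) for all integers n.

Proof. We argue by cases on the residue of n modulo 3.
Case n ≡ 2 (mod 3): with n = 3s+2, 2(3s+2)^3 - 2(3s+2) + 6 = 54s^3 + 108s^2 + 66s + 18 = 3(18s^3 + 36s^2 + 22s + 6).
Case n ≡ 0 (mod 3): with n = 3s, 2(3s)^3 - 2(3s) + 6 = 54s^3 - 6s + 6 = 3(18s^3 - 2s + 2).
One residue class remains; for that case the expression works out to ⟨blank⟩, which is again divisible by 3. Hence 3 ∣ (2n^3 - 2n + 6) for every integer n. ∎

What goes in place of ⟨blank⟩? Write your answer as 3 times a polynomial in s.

3(18s^3 + 18s^2 + 4s + 2)

Only n ≡ 1 (mod 3) is unaccounted for. Put n = 3s+1:
2(3s+1)^3 - 2(3s+1) + 6 expands to 54s^3 + 54s^2 + 12s + 6,
and factoring out 3 leaves 3(18s^3 + 18s^2 + 4s + 2).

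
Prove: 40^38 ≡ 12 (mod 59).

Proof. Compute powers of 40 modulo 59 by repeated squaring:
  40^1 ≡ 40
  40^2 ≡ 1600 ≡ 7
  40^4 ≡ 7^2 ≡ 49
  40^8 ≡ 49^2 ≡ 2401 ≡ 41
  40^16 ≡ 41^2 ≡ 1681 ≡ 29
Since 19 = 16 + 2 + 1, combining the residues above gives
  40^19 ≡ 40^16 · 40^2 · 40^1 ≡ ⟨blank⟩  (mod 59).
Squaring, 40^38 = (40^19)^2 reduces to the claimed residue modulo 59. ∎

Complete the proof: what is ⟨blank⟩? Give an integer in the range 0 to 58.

Multiply the listed residues: 29 · 7 · 40 = 203 → 8120.
Reducing modulo 59: 8120 = 137·59 + 37, so 40^19 ≡ 37.

37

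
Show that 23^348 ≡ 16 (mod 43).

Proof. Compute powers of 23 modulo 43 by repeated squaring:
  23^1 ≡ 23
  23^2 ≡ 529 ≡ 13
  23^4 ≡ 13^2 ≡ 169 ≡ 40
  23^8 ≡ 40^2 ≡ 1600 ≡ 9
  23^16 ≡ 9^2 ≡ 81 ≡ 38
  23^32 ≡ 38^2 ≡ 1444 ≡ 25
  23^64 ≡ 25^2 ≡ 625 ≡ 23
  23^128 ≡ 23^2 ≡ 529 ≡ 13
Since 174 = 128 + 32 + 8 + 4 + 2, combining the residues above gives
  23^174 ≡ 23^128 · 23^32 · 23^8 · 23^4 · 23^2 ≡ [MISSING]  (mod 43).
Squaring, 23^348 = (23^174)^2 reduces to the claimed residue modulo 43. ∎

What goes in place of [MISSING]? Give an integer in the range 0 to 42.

Multiply the listed residues: 13 · 25 · 9 · 40 · 13 = 325 → 2925 → 117000 → 1521000.
Reducing modulo 43: 1521000 = 35372·43 + 4, so 23^174 ≡ 4.

4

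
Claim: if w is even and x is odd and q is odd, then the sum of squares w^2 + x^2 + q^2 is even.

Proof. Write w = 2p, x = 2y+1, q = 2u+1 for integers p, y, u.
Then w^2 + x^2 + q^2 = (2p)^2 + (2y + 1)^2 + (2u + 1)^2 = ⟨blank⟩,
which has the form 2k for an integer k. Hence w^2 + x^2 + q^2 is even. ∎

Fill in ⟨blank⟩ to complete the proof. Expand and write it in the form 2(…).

2(2p^2 + 2u^2 + 2u + 2y^2 + 2y + 1)

(2p)^2 + (2y + 1)^2 + (2u + 1)^2 = 4p^2 + 4u^2 + 4u + 4y^2 + 4y + 2
= 2(2p^2 + 2u^2 + 2u + 2y^2 + 2y + 1).
Since 2p^2 + 2u^2 + 2u + 2y^2 + 2y + 1 is an integer, the sum of squares is of the form 2k for an integer k.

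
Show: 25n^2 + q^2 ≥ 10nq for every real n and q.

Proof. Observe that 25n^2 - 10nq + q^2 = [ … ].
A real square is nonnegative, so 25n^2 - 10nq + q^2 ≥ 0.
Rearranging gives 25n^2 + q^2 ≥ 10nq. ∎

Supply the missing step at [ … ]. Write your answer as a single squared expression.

The leading and trailing coefficients are 5^2 and 1^2, and 10 = 2·5·1, so the trinomial is (5n - q)^2.
Hence 25n^2 - 10nq + q^2 ≥ 0.

(5n - q)^2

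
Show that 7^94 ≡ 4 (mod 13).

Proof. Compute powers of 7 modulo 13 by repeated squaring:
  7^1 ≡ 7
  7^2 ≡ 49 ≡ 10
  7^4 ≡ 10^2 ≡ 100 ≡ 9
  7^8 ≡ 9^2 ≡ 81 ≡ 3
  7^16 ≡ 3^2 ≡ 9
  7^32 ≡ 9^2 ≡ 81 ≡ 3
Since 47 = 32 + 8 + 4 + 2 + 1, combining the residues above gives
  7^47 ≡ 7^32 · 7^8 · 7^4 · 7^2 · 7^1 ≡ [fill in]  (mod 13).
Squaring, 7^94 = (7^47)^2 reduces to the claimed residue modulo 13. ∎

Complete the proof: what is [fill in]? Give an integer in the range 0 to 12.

2

Multiply the listed residues: 3 · 3 · 9 · 10 · 7 = 9 → 81 → 810 → 5670.
Reducing modulo 13: 5670 = 436·13 + 2, so 7^47 ≡ 2.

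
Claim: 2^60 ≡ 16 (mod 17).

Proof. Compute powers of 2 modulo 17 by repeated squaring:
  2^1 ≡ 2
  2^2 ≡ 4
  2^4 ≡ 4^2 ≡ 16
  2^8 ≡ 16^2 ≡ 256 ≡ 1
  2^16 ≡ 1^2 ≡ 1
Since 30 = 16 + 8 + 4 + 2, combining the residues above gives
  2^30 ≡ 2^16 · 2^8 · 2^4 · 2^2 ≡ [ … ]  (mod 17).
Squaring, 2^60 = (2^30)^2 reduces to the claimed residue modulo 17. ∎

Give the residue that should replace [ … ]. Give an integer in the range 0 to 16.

2^16 · 2^8 · 2^4 · 2^2 ≡ 1 · 1 · 16 · 4 = 64.
64 mod 17 = 13, so 2^30 ≡ 13 (mod 17).

13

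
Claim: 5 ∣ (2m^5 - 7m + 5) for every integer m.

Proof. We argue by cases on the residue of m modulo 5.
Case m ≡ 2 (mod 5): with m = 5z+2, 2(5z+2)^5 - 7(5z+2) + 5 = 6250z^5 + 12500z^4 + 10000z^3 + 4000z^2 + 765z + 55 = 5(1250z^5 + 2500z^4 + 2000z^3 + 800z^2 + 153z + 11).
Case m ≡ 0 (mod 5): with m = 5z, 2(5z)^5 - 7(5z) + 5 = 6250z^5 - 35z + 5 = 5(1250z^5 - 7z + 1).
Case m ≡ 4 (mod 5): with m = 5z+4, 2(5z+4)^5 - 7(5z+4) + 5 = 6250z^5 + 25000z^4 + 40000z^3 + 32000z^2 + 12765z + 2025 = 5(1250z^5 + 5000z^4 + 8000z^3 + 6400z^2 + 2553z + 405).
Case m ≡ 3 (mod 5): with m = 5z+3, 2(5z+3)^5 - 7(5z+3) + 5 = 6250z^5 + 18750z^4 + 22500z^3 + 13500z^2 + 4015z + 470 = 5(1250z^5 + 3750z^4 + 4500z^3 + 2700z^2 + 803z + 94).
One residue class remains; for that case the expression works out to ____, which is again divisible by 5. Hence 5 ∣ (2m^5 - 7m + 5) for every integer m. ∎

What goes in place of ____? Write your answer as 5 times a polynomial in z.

5(1250z^5 + 1250z^4 + 500z^3 + 100z^2 + 3z)

The residues treated are {2, 0, 4, 3}, so the missing case is m ≡ 1 (mod 5); write m = 5z+1.
Then 2(5z+1)^5 - 7(5z+1) + 5 = 6250z^5 + 6250z^4 + 2500z^3 + 500z^2 + 15z = 5(1250z^5 + 1250z^4 + 500z^3 + 100z^2 + 3z).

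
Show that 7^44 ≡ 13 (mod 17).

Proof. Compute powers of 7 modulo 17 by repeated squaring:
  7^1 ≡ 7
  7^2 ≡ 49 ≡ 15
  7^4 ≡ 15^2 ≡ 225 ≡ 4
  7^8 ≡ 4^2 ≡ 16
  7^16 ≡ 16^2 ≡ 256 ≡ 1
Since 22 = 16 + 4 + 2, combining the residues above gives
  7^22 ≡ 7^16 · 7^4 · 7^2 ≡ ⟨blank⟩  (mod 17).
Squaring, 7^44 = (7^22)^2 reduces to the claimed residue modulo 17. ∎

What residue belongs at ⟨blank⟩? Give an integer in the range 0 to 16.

Multiply the listed residues: 1 · 4 · 15 = 4 → 60.
Reducing modulo 17: 60 = 3·17 + 9, so 7^22 ≡ 9.

9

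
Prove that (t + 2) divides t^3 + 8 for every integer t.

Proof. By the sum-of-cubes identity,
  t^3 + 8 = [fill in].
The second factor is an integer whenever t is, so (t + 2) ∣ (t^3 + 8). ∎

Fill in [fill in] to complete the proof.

(t + 2)(t^2 - 2t + 4)

Polynomial division of t^3 + 8 by t + 2 leaves remainder 0 and quotient t^2 - 2t + 4.
Hence t^3 + 8 = (t + 2)(t^2 - 2t + 4).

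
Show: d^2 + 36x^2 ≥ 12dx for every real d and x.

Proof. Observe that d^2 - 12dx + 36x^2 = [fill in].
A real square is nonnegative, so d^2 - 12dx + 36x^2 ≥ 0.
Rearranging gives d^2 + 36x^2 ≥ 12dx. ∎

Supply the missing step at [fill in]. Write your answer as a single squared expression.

d^2 - 12dx + 36x^2 is a perfect-square trinomial: the outer terms are (d)^2 and (6x)^2, and the cross term is -2·d·6x.
So d^2 - 12dx + 36x^2 = (d - 6x)^2 ≥ 0.

(d - 6x)^2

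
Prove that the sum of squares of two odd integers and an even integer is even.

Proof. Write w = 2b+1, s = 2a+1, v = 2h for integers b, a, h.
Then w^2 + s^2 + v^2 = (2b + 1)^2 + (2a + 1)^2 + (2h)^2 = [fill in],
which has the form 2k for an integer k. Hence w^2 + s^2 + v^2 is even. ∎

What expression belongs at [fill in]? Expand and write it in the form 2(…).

(2b + 1)^2 + (2a + 1)^2 + (2h)^2 = 4a^2 + 4a + 4b^2 + 4b + 4h^2 + 2
= 2(2a^2 + 2a + 2b^2 + 2b + 2h^2 + 1).
Since 2a^2 + 2a + 2b^2 + 2b + 2h^2 + 1 is an integer, the sum of squares is of the form 2k for an integer k.

2(2a^2 + 2a + 2b^2 + 2b + 2h^2 + 1)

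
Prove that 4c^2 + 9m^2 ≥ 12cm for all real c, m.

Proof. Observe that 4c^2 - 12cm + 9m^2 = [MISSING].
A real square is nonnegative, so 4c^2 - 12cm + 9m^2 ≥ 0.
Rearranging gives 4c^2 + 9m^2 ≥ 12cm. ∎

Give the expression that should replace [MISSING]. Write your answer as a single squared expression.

4c^2 - 12cm + 9m^2 is a perfect-square trinomial: the outer terms are (2c)^2 and (3m)^2, and the cross term is -2·2c·3m.
So 4c^2 - 12cm + 9m^2 = (2c - 3m)^2 ≥ 0.

(2c - 3m)^2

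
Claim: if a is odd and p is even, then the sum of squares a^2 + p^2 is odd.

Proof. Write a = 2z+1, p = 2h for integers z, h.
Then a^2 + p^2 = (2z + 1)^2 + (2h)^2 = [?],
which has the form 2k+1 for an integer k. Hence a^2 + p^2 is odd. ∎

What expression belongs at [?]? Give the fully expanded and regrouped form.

2(2h^2 + 2z^2 + 2z) + 1

Expanding: (2z + 1)^2 + (2h)^2 = 4h^2 + 4z^2 + 4z + 1.
Every term except the constant is even, so this is 2(2h^2 + 2z^2 + 2z) + 1,
and 2h^2 + 2z^2 + 2z ∈ ℤ gives the required form.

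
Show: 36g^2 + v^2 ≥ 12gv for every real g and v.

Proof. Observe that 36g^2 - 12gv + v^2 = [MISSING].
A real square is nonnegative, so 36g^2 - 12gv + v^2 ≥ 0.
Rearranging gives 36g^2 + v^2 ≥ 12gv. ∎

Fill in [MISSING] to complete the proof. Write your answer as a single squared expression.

(6g - v)^2

36g^2 - 12gv + v^2 is a perfect-square trinomial: the outer terms are (6g)^2 and (v)^2, and the cross term is -2·6g·v.
So 36g^2 - 12gv + v^2 = (6g - v)^2 ≥ 0.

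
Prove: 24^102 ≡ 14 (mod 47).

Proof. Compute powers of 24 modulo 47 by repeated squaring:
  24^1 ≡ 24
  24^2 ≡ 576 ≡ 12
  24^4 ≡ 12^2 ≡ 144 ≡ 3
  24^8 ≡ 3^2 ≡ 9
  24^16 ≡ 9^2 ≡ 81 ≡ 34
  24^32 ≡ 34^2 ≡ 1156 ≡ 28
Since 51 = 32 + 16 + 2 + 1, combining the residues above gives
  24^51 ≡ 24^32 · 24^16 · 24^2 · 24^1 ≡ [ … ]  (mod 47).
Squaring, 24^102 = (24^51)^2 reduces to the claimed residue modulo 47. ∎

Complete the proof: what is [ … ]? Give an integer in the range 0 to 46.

24^32 · 24^16 · 24^2 · 24^1 ≡ 28 · 34 · 12 · 24 = 274176.
274176 mod 47 = 25, so 24^51 ≡ 25 (mod 47).

25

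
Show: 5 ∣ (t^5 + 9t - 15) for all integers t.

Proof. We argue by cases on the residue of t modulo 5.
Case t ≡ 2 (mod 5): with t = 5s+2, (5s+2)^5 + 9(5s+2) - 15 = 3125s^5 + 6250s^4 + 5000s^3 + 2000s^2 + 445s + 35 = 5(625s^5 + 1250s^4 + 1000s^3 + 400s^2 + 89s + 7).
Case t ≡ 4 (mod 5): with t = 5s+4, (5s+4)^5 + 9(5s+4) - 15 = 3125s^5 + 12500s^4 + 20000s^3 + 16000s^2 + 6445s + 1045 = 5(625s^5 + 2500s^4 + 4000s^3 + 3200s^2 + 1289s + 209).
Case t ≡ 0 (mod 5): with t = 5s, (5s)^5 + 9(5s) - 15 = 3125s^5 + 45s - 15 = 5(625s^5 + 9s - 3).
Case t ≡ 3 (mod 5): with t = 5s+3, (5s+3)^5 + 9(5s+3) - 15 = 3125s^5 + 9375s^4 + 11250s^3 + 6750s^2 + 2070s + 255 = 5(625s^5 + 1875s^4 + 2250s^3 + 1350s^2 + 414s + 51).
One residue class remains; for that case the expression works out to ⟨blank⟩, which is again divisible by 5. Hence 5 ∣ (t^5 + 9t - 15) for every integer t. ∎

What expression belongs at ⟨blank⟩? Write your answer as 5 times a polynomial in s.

5(625s^5 + 625s^4 + 250s^3 + 50s^2 + 14s - 1)

The residues treated are {2, 4, 0, 3}, so the missing case is t ≡ 1 (mod 5); write t = 5s+1.
Then (5s+1)^5 + 9(5s+1) - 15 = 3125s^5 + 3125s^4 + 1250s^3 + 250s^2 + 70s - 5 = 5(625s^5 + 625s^4 + 250s^3 + 50s^2 + 14s - 1).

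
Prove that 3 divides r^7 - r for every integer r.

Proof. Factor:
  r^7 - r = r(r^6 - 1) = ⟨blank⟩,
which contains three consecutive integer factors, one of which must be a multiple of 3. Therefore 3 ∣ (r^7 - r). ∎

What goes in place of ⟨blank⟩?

(r - 1)r(r + 1)(r^4 + r^2 + 1)

r^6 - 1 = (r^2 - 1)(r^4 + r^2 + 1), and r^2 - 1 = (r-1)(r+1).
So r(r^6 - 1) = (r - 1)r(r + 1)(r^4 + r^2 + 1).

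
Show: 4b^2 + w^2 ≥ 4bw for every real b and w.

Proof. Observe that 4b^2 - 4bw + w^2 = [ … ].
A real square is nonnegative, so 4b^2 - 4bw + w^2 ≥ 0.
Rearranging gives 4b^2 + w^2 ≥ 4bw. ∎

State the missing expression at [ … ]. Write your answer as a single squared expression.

(2b - w)^2

4b^2 - 4bw + w^2 is a perfect-square trinomial: the outer terms are (2b)^2 and (w)^2, and the cross term is -2·2b·w.
So 4b^2 - 4bw + w^2 = (2b - w)^2 ≥ 0.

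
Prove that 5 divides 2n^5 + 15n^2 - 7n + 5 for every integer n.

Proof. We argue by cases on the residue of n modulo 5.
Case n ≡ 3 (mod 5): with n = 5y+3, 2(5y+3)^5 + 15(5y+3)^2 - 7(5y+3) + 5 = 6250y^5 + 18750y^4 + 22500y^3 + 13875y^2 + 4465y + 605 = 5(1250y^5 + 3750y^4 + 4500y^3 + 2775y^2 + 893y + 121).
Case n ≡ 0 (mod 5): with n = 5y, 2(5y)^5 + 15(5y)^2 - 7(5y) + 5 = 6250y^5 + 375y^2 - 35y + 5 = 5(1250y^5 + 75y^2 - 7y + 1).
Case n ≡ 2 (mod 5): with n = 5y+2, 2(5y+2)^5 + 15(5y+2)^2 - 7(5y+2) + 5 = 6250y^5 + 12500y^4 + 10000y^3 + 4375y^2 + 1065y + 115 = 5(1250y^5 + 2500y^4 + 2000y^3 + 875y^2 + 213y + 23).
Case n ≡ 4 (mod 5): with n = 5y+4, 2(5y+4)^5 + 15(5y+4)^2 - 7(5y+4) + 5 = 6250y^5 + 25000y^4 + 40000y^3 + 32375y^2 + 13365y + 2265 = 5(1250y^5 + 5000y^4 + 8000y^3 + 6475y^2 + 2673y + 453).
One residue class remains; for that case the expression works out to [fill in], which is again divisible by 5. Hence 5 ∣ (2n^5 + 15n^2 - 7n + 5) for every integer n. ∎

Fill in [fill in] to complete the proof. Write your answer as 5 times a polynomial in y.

Only n ≡ 1 (mod 5) is unaccounted for. Put n = 5y+1:
2(5y+1)^5 + 15(5y+1)^2 - 7(5y+1) + 5 expands to 6250y^5 + 6250y^4 + 2500y^3 + 875y^2 + 165y + 15,
and factoring out 5 leaves 5(1250y^5 + 1250y^4 + 500y^3 + 175y^2 + 33y + 3).

5(1250y^5 + 1250y^4 + 500y^3 + 175y^2 + 33y + 3)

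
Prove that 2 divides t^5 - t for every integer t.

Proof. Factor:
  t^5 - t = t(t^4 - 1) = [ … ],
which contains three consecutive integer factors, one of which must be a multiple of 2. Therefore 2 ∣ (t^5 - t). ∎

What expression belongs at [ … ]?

(t - 1)t(t + 1)(t^2 + 1)

t^4 - 1 = (t^2 - 1)(t^2 + 1), and t^2 - 1 = (t-1)(t+1).
So t(t^4 - 1) = (t - 1)t(t + 1)(t^2 + 1).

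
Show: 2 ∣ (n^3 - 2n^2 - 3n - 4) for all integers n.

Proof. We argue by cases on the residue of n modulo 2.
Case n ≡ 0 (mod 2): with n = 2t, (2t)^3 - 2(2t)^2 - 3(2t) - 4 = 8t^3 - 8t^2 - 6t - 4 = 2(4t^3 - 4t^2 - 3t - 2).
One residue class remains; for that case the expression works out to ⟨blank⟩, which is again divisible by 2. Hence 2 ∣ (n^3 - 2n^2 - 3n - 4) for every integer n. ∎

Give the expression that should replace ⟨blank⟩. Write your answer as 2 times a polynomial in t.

Only n ≡ 1 (mod 2) is unaccounted for. Put n = 2t+1:
(2t+1)^3 - 2(2t+1)^2 - 3(2t+1) - 4 expands to 8t^3 + 4t^2 - 8t - 8,
and factoring out 2 leaves 2(4t^3 + 2t^2 - 4t - 4).

2(4t^3 + 2t^2 - 4t - 4)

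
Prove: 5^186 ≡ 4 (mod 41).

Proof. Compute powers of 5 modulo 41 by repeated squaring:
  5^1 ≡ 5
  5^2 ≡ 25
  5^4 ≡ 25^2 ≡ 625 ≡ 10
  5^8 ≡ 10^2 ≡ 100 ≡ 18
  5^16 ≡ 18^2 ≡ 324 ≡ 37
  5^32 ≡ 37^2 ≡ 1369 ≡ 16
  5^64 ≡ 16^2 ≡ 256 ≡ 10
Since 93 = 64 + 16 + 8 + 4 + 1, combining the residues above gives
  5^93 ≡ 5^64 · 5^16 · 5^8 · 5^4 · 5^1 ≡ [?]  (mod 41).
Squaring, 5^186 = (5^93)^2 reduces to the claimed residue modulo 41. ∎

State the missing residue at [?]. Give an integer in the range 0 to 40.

39

Multiply the listed residues: 10 · 37 · 18 · 10 · 5 = 370 → 6660 → 66600 → 333000.
Reducing modulo 41: 333000 = 8121·41 + 39, so 5^93 ≡ 39.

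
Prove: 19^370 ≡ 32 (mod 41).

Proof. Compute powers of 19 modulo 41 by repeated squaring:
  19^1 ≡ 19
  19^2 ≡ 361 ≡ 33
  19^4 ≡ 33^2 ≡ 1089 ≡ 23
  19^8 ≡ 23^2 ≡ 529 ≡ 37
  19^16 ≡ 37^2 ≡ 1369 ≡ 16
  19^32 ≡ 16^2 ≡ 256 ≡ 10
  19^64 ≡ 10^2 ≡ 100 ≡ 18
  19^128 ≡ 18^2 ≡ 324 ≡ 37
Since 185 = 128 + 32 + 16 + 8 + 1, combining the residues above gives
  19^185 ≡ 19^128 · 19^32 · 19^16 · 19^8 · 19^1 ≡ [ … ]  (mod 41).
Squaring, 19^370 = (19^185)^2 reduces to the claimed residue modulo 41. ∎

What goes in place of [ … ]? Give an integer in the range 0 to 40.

14

19^128 · 19^32 · 19^16 · 19^8 · 19^1 ≡ 37 · 10 · 16 · 37 · 19 = 4161760.
4161760 mod 41 = 14, so 19^185 ≡ 14 (mod 41).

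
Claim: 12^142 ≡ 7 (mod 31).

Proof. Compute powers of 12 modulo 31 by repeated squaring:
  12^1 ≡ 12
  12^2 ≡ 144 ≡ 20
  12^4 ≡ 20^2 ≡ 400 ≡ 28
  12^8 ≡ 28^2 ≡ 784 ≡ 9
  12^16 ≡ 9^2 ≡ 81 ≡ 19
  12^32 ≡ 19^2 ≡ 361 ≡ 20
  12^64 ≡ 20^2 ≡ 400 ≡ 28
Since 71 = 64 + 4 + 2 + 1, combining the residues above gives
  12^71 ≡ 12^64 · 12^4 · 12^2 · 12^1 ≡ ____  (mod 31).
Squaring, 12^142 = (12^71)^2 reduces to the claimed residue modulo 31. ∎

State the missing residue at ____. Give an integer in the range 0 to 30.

Multiply the listed residues: 28 · 28 · 20 · 12 = 784 → 15680 → 188160.
Reducing modulo 31: 188160 = 6069·31 + 21, so 12^71 ≡ 21.

21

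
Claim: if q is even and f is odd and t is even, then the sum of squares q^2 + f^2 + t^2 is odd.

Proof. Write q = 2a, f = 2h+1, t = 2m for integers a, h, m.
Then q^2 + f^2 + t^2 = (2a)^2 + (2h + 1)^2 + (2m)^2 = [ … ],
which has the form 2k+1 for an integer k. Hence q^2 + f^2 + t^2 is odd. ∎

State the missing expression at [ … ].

2(2a^2 + 2h^2 + 2h + 2m^2) + 1

Expanding: (2a)^2 + (2h + 1)^2 + (2m)^2 = 4a^2 + 4h^2 + 4h + 4m^2 + 1.
Every term except the constant is even, so this is 2(2a^2 + 2h^2 + 2h + 2m^2) + 1,
and 2a^2 + 2h^2 + 2h + 2m^2 ∈ ℤ gives the required form.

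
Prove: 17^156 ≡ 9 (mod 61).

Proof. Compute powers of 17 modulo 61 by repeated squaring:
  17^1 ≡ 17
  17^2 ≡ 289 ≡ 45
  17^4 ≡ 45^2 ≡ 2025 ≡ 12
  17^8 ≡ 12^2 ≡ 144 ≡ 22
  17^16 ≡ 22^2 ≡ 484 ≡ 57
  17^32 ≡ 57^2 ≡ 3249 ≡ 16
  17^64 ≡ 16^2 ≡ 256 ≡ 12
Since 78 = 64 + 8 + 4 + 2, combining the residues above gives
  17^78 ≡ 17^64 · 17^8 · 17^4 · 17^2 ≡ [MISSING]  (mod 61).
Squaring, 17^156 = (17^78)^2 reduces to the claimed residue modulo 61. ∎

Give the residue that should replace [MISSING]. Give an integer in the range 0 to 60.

3

17^64 · 17^8 · 17^4 · 17^2 ≡ 12 · 22 · 12 · 45 = 142560.
142560 mod 61 = 3, so 17^78 ≡ 3 (mod 61).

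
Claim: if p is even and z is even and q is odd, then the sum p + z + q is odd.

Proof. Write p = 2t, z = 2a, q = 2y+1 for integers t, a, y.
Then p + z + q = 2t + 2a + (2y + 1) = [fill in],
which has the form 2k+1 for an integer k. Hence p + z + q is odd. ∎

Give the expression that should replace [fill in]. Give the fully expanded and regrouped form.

Expanding: 2t + 2a + (2y + 1) = 2a + 2t + 2y + 1.
Every term except the constant is even, so this is 2(a + t + y) + 1,
and a + t + y ∈ ℤ gives the required form.

2(a + t + y) + 1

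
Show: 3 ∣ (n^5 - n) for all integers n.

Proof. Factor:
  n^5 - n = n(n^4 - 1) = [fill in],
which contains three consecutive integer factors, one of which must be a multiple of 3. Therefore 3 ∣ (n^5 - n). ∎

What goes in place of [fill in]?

(n - 1)n(n + 1)(n^2 + 1)

n^4 - 1 = (n^2 - 1)(n^2 + 1), and n^2 - 1 = (n-1)(n+1).
So n(n^4 - 1) = (n - 1)n(n + 1)(n^2 + 1).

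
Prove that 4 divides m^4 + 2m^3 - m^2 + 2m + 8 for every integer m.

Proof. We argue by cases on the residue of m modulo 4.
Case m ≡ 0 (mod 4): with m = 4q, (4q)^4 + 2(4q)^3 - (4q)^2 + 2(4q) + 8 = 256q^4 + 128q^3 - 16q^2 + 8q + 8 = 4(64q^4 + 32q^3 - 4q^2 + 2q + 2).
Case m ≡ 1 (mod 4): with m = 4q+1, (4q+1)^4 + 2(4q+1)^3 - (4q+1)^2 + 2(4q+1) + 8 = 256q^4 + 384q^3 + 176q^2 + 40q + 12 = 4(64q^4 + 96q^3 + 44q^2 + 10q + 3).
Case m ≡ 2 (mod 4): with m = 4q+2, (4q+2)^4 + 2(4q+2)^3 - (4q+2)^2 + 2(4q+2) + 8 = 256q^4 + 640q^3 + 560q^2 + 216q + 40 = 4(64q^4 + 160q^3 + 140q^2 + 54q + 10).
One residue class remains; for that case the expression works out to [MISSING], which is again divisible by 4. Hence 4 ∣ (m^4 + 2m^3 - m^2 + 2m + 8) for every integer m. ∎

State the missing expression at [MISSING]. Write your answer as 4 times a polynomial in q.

Only m ≡ 3 (mod 4) is unaccounted for. Put m = 4q+3:
(4q+3)^4 + 2(4q+3)^3 - (4q+3)^2 + 2(4q+3) + 8 expands to 256q^4 + 896q^3 + 1136q^2 + 632q + 140,
and factoring out 4 leaves 4(64q^4 + 224q^3 + 284q^2 + 158q + 35).

4(64q^4 + 224q^3 + 284q^2 + 158q + 35)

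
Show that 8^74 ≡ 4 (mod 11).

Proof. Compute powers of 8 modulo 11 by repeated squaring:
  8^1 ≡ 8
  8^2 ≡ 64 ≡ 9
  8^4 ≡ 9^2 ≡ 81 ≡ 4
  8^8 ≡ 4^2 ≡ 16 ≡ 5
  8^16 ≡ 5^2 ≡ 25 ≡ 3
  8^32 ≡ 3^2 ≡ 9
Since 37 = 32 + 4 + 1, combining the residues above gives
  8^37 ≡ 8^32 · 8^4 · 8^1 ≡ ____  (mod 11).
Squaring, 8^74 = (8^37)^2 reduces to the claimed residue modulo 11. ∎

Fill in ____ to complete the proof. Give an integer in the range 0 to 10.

2

8^32 · 8^4 · 8^1 ≡ 9 · 4 · 8 = 288.
288 mod 11 = 2, so 8^37 ≡ 2 (mod 11).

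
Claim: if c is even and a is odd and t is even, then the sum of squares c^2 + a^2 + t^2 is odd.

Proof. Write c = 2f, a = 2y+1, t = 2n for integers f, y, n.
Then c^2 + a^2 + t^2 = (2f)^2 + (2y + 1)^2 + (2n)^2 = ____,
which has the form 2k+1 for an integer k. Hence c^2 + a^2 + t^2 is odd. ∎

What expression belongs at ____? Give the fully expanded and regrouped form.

2(2f^2 + 2n^2 + 2y^2 + 2y) + 1

(2f)^2 + (2y + 1)^2 + (2n)^2 = 4f^2 + 4n^2 + 4y^2 + 4y + 1
= 2(2f^2 + 2n^2 + 2y^2 + 2y) + 1.
Since 2f^2 + 2n^2 + 2y^2 + 2y is an integer, the sum of squares is of the form 2k+1 for an integer k.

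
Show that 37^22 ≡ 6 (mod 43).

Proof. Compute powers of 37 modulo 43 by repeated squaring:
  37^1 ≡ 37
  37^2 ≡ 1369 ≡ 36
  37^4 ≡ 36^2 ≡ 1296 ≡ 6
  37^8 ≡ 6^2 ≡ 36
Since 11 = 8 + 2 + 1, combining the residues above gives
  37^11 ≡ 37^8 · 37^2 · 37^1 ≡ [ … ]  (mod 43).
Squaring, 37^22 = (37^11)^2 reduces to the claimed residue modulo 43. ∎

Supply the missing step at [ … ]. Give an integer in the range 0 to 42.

Multiply the listed residues: 36 · 36 · 37 = 1296 → 47952.
Reducing modulo 43: 47952 = 1115·43 + 7, so 37^11 ≡ 7.

7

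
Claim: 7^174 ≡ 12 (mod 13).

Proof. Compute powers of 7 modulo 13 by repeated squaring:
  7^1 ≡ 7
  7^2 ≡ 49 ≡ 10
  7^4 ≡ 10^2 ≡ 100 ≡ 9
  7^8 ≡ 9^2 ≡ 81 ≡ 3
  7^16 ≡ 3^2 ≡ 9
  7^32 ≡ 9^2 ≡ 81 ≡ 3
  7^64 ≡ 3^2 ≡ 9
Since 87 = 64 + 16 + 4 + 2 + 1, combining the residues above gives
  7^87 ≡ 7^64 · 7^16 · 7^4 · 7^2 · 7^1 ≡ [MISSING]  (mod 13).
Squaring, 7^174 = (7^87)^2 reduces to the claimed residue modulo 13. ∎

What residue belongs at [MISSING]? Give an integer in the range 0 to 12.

5

7^64 · 7^16 · 7^4 · 7^2 · 7^1 ≡ 9 · 9 · 9 · 10 · 7 = 51030.
51030 mod 13 = 5, so 7^87 ≡ 5 (mod 13).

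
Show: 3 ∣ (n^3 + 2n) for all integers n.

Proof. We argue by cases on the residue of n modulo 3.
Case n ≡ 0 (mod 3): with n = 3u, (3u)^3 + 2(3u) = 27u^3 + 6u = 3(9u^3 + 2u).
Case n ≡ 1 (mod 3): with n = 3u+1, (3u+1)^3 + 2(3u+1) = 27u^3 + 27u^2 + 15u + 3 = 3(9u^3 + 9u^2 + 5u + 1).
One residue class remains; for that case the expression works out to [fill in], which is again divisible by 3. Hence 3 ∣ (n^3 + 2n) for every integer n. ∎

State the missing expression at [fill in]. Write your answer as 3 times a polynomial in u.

The residues treated are {0, 1}, so the missing case is n ≡ 2 (mod 3); write n = 3u+2.
Then (3u+2)^3 + 2(3u+2) = 27u^3 + 54u^2 + 42u + 12 = 3(9u^3 + 18u^2 + 14u + 4).

3(9u^3 + 18u^2 + 14u + 4)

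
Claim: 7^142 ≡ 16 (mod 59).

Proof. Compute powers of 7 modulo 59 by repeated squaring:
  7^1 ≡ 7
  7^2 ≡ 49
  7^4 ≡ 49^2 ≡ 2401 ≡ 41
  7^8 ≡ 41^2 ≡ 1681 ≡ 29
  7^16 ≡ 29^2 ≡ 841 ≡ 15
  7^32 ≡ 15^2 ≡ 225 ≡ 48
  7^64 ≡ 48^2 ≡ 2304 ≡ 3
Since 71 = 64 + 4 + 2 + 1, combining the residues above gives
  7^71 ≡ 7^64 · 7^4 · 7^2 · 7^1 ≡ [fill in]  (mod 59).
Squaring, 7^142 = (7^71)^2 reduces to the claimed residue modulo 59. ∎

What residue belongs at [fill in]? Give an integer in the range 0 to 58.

Multiply the listed residues: 3 · 41 · 49 · 7 = 123 → 6027 → 42189.
Reducing modulo 59: 42189 = 715·59 + 4, so 7^71 ≡ 4.

4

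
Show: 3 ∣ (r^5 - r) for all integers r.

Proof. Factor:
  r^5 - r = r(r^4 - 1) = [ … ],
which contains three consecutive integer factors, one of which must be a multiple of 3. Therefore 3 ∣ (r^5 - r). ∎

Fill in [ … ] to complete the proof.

r^4 - 1 = (r^2 - 1)(r^2 + 1), and r^2 - 1 = (r-1)(r+1).
So r(r^4 - 1) = (r - 1)r(r + 1)(r^2 + 1).

(r - 1)r(r + 1)(r^2 + 1)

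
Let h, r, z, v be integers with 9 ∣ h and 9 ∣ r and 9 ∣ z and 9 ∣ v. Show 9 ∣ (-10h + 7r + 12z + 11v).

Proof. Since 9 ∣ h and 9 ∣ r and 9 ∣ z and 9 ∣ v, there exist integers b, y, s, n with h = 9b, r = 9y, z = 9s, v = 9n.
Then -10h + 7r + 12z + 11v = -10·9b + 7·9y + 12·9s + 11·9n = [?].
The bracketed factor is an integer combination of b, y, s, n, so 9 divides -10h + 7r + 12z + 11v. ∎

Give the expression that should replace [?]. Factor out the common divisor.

Each term has a factor of 9: -10·9b + 7·9y + 12·9s + 11·9n = 9·(-10b + 11n + 12s + 7y).
Since -10b + 11n + 12s + 7y is an integer, 9 ∣ (-10h + 7r + 12z + 11v).

9(-10b + 11n + 12s + 7y)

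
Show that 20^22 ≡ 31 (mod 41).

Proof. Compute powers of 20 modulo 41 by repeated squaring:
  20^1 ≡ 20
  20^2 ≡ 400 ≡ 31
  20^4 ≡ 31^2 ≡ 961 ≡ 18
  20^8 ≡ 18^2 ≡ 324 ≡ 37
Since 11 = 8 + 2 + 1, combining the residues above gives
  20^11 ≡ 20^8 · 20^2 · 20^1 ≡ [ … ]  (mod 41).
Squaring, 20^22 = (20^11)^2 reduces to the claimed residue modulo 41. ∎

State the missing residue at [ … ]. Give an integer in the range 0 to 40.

Multiply the listed residues: 37 · 31 · 20 = 1147 → 22940.
Reducing modulo 41: 22940 = 559·41 + 21, so 20^11 ≡ 21.

21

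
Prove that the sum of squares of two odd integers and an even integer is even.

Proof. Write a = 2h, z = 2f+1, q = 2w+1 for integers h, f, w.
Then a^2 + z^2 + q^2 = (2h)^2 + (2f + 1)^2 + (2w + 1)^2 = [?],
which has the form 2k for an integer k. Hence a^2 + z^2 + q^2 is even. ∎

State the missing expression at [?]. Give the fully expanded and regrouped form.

(2h)^2 + (2f + 1)^2 + (2w + 1)^2 = 4f^2 + 4f + 4h^2 + 4w^2 + 4w + 2
= 2(2f^2 + 2f + 2h^2 + 2w^2 + 2w + 1).
Since 2f^2 + 2f + 2h^2 + 2w^2 + 2w + 1 is an integer, the sum of squares is of the form 2k for an integer k.

2(2f^2 + 2f + 2h^2 + 2w^2 + 2w + 1)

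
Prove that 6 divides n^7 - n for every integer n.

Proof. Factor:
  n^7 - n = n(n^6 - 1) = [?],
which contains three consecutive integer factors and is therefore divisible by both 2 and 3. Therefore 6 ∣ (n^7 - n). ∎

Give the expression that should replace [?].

(n - 1)n(n + 1)(n^4 + n^2 + 1)

n^6 - 1 = (n^2 - 1)(n^4 + n^2 + 1), and n^2 - 1 = (n-1)(n+1).
So n(n^6 - 1) = (n - 1)n(n + 1)(n^4 + n^2 + 1).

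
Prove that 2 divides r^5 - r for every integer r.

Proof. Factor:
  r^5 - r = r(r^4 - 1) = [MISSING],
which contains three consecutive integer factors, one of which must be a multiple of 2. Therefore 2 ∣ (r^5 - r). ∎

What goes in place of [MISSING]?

(r - 1)r(r + 1)(r^2 + 1)

r^4 - 1 = (r^2 - 1)(r^2 + 1), and r^2 - 1 = (r-1)(r+1).
So r(r^4 - 1) = (r - 1)r(r + 1)(r^2 + 1).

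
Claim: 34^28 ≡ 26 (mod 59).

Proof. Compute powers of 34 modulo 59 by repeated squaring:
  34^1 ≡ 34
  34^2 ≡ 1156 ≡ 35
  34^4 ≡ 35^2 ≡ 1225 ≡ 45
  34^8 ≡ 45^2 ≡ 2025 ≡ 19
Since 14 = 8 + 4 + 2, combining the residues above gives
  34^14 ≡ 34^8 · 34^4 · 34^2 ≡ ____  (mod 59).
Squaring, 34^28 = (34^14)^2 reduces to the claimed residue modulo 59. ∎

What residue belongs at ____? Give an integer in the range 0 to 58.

12

34^8 · 34^4 · 34^2 ≡ 19 · 45 · 35 = 29925.
29925 mod 59 = 12, so 34^14 ≡ 12 (mod 59).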